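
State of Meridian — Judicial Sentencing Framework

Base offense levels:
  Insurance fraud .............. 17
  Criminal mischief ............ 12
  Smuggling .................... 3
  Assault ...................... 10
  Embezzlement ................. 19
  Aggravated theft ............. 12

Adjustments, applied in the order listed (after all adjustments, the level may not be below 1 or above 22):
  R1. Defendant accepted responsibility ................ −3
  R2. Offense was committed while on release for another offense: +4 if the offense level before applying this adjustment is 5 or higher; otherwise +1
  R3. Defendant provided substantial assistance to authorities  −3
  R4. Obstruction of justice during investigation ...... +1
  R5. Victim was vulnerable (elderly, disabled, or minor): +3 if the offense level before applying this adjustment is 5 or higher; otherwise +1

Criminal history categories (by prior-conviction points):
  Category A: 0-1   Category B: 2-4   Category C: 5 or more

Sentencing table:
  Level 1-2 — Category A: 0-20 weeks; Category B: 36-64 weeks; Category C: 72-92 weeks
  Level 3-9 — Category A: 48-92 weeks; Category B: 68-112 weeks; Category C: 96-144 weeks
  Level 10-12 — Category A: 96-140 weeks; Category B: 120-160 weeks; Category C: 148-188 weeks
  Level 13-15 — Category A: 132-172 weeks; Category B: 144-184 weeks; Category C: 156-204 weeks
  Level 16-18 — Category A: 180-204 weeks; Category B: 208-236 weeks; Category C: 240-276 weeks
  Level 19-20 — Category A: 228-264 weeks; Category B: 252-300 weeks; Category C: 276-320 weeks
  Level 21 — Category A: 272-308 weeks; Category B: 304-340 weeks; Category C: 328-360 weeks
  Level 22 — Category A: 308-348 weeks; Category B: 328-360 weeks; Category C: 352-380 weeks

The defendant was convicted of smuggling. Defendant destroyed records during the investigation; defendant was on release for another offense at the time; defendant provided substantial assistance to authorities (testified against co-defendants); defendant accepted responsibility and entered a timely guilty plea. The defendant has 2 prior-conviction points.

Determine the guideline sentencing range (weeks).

36-64 weeks

Base offense level for smuggling: 3.
R1 applies: 3 − 3 = 0.
R2 applies (level before this adjustment is 0 < 5, so +1): 0 + 1 = 1.
R3 applies: 1 − 3 = -2.
R4 applies: -2 + 1 = -1.
R5 does not apply.
Level -1 is below the minimum of 1; floored at 1.
Final offense level: 1.
Criminal history: 2 prior points → Category B (2-4).
Level 1 falls in the 1-2 band.
Grid: Level 1-2 × Category B = 36-64 weeks.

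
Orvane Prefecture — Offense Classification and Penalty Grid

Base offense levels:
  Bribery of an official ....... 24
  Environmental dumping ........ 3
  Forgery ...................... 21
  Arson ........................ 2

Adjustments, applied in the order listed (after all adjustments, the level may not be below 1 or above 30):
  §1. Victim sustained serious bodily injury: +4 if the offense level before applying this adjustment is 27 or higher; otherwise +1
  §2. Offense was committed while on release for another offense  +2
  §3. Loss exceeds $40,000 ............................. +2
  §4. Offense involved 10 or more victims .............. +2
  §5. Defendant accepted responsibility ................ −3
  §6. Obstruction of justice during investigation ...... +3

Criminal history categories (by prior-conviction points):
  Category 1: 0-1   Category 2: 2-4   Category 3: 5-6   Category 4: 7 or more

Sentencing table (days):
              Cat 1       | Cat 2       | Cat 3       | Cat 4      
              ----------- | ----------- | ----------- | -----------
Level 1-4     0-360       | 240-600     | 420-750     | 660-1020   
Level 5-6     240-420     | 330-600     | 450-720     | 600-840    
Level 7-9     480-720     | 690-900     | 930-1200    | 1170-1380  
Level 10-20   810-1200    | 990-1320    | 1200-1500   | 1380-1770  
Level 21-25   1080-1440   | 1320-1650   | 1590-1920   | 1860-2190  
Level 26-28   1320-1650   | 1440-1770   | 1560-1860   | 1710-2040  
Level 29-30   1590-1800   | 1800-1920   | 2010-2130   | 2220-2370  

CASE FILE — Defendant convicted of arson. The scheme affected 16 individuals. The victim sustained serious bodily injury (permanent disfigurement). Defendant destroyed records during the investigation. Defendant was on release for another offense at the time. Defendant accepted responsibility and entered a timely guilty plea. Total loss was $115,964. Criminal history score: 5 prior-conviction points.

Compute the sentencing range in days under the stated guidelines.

Base offense level for arson: 2.
§1 applies (level before this adjustment is 2 < 27, so +1): 2 + 1 = 3.
§2 applies: 3 + 2 = 5.
§3 applies: 5 + 2 = 7.
§4 applies: 7 + 2 = 9.
§5 applies: 9 − 3 = 6.
§6 applies: 6 + 3 = 9.
Final offense level: 9.
Criminal history: 5 prior points → Category 3 (5-6).
Level 9 falls in the 7-9 band.
Grid: Level 7-9 × Category 3 = 930-1200 days.

930-1200 days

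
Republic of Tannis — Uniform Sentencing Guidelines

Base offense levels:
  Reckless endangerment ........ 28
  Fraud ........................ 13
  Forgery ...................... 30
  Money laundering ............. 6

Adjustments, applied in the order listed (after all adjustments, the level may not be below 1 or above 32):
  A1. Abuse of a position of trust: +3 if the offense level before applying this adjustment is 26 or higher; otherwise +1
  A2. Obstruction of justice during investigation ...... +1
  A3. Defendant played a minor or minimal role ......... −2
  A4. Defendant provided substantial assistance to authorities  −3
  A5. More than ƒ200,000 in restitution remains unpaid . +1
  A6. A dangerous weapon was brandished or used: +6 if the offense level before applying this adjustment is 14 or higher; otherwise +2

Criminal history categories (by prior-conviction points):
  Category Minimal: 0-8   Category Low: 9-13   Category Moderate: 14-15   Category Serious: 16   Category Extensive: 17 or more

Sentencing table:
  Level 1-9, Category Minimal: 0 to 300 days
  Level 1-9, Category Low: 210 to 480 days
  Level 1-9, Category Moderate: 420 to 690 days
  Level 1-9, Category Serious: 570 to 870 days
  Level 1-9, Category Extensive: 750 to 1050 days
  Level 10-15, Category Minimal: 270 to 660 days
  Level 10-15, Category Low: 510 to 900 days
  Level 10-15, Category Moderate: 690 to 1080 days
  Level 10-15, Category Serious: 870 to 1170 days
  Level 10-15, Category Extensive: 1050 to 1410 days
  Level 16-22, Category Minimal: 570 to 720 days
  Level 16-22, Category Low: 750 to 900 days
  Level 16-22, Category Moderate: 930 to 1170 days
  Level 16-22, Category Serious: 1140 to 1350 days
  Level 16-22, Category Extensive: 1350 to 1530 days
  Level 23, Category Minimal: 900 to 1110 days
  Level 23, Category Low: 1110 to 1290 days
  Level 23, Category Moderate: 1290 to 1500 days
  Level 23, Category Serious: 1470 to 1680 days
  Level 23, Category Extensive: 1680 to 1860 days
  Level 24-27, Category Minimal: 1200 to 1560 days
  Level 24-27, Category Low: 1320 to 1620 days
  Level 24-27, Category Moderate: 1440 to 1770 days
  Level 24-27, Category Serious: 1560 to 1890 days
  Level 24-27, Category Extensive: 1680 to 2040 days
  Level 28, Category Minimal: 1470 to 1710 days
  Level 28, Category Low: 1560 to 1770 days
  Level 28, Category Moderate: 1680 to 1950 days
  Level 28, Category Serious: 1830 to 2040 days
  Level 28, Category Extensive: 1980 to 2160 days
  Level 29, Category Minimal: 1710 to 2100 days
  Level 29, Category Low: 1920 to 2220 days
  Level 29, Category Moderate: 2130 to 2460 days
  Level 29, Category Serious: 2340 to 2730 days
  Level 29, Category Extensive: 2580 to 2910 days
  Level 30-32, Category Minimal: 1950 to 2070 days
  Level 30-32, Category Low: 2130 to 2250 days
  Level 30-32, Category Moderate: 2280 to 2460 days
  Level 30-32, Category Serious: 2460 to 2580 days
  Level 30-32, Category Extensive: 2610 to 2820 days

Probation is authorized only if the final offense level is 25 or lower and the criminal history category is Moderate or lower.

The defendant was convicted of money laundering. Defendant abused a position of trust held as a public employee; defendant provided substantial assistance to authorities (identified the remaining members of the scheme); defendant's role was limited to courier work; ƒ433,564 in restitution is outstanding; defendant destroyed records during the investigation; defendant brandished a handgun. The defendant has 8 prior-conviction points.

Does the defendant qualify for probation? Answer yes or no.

Yes

Base offense level for money laundering: 6.
A1 applies (level before this adjustment is 6 < 26, so +1): 6 + 1 = 7.
A2 applies: 7 + 1 = 8.
A3 applies: 8 − 2 = 6.
A4 applies: 6 − 3 = 3.
A5 applies: 3 + 1 = 4.
A6 applies (level before this adjustment is 4 < 14, so +2): 4 + 2 = 6.
Final offense level: 6.
Criminal history: 8 prior points → Category Minimal (0-8).
Level 6 falls in the 1-9 band.
Grid: Level 1-9 × Category Minimal = 0-300 days.
Probation check: level 6 ≤ 25 and category Minimal ≤ Moderate → eligible.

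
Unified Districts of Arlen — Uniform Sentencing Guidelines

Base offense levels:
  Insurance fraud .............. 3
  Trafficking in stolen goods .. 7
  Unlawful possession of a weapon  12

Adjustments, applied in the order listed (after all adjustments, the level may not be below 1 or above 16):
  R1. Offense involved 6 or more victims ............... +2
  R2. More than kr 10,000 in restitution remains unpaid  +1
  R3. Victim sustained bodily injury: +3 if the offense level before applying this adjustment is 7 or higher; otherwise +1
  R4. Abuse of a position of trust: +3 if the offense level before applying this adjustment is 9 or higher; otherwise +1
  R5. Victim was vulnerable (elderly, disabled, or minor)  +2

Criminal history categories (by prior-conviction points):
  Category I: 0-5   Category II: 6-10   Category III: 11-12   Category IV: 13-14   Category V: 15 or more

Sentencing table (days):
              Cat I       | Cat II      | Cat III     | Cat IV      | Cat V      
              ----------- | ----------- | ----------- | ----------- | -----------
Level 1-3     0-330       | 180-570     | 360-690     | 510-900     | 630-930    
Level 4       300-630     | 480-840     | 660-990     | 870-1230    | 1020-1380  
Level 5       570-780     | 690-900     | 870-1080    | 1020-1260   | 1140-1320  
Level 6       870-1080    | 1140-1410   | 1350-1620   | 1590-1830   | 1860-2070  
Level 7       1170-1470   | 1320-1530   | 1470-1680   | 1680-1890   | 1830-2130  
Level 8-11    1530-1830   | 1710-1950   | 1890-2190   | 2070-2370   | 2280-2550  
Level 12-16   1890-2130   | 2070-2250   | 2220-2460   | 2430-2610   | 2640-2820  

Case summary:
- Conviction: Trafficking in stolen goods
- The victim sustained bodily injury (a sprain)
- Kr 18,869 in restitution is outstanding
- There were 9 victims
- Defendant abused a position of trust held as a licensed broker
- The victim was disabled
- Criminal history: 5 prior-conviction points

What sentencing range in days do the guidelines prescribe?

1890-2130 days

Base offense level for trafficking in stolen goods: 7.
R1 applies: 7 + 2 = 9.
R2 applies: 9 + 1 = 10.
R3 applies (level before this adjustment is 10 ≥ 7, so +3): 10 + 3 = 13.
R4 applies (level before this adjustment is 13 ≥ 9, so +3): 13 + 3 = 16.
R5 applies: 16 + 2 = 18.
Level 18 exceeds the maximum of 16; capped at 16.
Final offense level: 16.
Criminal history: 5 prior points → Category I (0-5).
Level 16 falls in the 12-16 band.
Grid: Level 12-16 × Category I = 1890-2130 days.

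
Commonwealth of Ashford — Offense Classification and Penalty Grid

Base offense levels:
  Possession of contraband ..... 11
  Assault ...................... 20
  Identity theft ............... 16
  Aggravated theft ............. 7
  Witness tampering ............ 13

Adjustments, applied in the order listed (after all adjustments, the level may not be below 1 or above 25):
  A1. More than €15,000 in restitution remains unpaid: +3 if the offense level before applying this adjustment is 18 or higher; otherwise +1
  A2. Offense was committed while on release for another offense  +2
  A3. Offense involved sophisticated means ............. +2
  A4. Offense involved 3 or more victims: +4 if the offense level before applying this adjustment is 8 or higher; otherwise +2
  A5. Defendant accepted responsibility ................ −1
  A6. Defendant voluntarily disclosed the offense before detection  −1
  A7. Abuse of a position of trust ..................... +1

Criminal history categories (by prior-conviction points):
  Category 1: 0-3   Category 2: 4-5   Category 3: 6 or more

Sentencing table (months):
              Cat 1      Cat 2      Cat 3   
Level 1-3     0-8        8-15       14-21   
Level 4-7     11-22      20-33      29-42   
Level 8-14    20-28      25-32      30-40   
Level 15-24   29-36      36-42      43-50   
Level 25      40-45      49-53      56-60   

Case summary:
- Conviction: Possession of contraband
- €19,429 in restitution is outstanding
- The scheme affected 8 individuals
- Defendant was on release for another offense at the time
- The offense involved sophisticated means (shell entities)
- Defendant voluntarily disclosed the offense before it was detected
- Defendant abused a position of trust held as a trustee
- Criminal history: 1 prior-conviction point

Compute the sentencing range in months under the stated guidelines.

29-36 months

Base offense level for possession of contraband: 11.
A1 applies (level before this adjustment is 11 < 18, so +1): 11 + 1 = 12.
A2 applies: 12 + 2 = 14.
A3 applies: 14 + 2 = 16.
A4 applies (level before this adjustment is 16 ≥ 8, so +4): 16 + 4 = 20.
A5 does not apply.
A6 applies: 20 − 1 = 19.
A7 applies: 19 + 1 = 20.
Final offense level: 20.
Criminal history: 1 prior point → Category 1 (0-3).
Level 20 falls in the 15-24 band.
Grid: Level 15-24 × Category 1 = 29-36 months.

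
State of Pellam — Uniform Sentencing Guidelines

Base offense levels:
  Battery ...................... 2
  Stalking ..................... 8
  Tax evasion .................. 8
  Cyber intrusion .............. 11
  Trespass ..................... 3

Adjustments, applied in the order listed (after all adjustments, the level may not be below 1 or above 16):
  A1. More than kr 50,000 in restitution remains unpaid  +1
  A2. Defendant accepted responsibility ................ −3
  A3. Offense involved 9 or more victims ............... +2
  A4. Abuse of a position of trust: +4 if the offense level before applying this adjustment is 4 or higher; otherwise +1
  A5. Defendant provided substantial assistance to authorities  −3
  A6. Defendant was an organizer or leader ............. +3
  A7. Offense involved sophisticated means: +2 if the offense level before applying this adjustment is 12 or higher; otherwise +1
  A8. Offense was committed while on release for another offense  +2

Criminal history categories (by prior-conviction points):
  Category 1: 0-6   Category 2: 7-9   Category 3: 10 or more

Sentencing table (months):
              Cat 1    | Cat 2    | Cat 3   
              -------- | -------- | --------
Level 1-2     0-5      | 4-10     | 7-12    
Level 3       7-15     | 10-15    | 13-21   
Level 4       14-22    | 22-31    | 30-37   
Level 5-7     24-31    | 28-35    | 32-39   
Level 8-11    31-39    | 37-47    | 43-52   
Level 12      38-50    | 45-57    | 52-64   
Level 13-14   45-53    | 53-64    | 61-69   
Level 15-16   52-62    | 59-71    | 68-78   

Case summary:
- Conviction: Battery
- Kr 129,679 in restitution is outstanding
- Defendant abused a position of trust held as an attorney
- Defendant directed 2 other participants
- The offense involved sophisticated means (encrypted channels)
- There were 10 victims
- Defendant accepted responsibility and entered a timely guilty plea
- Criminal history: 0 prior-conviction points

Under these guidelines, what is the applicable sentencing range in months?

24-31 months

Base offense level for battery: 2.
A1 applies: 2 + 1 = 3.
A2 applies: 3 − 3 = 0.
A3 applies: 0 + 2 = 2.
A4 applies (level before this adjustment is 2 < 4, so +1): 2 + 1 = 3.
A6 applies: 3 + 3 = 6.
A7 applies (level before this adjustment is 6 < 12, so +1): 6 + 1 = 7.
Final offense level: 7.
Criminal history: 0 prior points → Category 1 (0-6).
Level 7 falls in the 5-7 band.
Grid: Level 5-7 × Category 1 = 24-31 months.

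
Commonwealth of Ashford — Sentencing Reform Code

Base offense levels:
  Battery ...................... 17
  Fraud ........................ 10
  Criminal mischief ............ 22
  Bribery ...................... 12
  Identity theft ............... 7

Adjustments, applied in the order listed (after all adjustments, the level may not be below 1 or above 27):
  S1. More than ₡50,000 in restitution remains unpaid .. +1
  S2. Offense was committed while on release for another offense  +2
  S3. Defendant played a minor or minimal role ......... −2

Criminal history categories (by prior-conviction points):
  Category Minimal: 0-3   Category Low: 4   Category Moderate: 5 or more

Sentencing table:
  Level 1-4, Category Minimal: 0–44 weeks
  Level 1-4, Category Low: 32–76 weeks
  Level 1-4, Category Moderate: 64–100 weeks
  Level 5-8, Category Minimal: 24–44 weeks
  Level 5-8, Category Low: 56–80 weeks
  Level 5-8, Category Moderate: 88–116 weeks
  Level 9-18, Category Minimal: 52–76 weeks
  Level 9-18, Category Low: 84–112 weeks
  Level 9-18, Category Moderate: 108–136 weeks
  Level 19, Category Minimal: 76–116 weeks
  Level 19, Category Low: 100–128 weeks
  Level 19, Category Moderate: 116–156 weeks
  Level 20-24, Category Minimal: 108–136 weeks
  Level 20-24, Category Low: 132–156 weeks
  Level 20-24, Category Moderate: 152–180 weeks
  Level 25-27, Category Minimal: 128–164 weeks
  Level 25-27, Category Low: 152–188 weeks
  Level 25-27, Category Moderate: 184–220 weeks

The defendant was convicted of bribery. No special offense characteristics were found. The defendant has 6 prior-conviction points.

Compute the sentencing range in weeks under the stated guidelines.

108-136 weeks

Base offense level for bribery: 12.
Final offense level: 12.
Criminal history: 6 prior points → Category Moderate (5+).
Level 12 falls in the 9-18 band.
Grid: Level 9-18 × Category Moderate = 108-136 weeks.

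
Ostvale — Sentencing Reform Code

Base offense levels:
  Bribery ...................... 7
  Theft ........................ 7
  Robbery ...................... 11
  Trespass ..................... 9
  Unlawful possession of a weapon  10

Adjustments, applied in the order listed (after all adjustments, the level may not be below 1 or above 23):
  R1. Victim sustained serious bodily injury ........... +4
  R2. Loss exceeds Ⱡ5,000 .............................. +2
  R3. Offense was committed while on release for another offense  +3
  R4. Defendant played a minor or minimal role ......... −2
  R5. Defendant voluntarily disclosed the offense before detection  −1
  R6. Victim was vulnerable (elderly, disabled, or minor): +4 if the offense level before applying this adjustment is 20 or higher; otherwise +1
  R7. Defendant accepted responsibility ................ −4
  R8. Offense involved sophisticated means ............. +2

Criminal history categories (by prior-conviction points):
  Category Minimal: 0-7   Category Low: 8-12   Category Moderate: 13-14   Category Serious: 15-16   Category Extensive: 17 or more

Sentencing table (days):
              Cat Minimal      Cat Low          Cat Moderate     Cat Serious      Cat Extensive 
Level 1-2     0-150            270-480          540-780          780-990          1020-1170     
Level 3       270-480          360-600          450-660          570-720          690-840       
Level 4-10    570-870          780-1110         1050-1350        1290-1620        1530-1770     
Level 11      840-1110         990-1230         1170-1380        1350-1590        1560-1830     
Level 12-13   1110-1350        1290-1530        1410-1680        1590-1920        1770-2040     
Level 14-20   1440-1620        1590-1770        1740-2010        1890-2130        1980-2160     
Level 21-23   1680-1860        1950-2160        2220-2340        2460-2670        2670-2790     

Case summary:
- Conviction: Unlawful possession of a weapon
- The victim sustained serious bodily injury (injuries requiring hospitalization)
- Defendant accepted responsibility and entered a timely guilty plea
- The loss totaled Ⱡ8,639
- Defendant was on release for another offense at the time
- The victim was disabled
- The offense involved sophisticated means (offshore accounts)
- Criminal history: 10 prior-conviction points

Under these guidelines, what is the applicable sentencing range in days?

1590-1770 days

Base offense level for unlawful possession of a weapon: 10.
R1 applies: 10 + 4 = 14.
R2 applies: 14 + 2 = 16.
R3 applies: 16 + 3 = 19.
R4 does not apply.
R5 does not apply.
R6 applies (level before this adjustment is 19 < 20, so +1): 19 + 1 = 20.
R7 applies: 20 − 4 = 16.
R8 applies: 16 + 2 = 18.
Final offense level: 18.
Criminal history: 10 prior points → Category Low (8-12).
Level 18 falls in the 14-20 band.
Grid: Level 14-20 × Category Low = 1590-1770 days.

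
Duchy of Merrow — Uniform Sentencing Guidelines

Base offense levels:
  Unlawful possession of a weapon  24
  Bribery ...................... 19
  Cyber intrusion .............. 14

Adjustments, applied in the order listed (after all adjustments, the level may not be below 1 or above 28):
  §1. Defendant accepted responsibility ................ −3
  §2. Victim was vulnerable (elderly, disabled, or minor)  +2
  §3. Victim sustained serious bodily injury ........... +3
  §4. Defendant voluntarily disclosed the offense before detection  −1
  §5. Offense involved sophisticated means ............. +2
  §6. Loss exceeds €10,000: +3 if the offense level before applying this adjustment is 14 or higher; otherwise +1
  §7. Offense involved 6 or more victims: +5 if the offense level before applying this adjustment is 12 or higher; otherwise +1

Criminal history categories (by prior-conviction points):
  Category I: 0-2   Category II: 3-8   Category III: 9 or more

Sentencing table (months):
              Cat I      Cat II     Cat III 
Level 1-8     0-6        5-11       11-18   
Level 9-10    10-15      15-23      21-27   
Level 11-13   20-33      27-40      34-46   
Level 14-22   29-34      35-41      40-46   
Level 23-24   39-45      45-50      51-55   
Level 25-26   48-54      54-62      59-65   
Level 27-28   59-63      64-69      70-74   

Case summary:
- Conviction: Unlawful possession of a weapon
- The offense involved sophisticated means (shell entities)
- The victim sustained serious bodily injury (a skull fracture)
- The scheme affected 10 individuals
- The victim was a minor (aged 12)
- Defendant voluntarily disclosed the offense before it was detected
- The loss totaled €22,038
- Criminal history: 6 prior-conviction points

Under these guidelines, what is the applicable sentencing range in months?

Base offense level for unlawful possession of a weapon: 24.
§1 does not apply.
§2 applies: 24 + 2 = 26.
§3 applies: 26 + 3 = 29.
§4 applies: 29 − 1 = 28.
§5 applies: 28 + 2 = 30.
§6 applies (level before this adjustment is 30 ≥ 14, so +3): 30 + 3 = 33.
§7 applies (level before this adjustment is 33 ≥ 12, so +5): 33 + 5 = 38.
Level 38 exceeds the maximum of 28; capped at 28.
Final offense level: 28.
Criminal history: 6 prior points → Category II (3-8).
Level 28 falls in the 27-28 band.
Grid: Level 27-28 × Category II = 64-69 months.

64-69 months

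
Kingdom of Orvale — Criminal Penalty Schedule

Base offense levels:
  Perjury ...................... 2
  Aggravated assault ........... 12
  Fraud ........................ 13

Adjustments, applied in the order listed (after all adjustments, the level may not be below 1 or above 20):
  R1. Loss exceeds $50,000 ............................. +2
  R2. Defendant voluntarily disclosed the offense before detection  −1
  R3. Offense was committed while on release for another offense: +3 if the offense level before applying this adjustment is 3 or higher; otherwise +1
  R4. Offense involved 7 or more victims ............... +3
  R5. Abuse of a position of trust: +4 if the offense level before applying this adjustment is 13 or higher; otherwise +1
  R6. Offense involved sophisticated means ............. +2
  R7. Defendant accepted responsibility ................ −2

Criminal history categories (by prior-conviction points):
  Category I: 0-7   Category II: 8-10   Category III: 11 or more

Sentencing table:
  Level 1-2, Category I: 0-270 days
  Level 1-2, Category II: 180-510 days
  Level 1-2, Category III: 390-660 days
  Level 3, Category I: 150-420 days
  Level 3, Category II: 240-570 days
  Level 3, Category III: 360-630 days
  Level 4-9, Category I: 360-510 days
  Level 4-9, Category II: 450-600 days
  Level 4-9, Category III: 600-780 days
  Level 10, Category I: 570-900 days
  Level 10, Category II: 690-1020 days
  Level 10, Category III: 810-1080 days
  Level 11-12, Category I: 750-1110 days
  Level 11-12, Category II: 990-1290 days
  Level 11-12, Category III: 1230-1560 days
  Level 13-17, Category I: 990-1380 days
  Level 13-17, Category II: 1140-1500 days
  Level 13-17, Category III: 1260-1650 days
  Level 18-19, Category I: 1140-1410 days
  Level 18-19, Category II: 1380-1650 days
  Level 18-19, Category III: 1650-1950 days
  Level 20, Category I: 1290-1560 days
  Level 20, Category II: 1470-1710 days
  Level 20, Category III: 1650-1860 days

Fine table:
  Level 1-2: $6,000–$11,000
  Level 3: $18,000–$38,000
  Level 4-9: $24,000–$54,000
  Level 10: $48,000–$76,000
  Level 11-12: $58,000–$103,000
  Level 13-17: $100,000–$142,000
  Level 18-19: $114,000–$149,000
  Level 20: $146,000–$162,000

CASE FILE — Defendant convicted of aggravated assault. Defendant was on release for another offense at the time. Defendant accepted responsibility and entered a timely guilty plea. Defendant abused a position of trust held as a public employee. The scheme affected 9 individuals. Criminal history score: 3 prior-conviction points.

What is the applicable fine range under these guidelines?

Base offense level for aggravated assault: 12.
R1 does not apply.
R2 does not apply.
R3 applies (level before this adjustment is 12 ≥ 3, so +3): 12 + 3 = 15.
R4 applies: 15 + 3 = 18.
R5 applies (level before this adjustment is 18 ≥ 13, so +4): 18 + 4 = 22.
R6 does not apply.
R7 applies: 22 − 2 = 20.
Final offense level: 20.
Level 20 falls in the 20 band.
Fine table: Level 20 → $146,000–$162,000.

$146,000–$162,000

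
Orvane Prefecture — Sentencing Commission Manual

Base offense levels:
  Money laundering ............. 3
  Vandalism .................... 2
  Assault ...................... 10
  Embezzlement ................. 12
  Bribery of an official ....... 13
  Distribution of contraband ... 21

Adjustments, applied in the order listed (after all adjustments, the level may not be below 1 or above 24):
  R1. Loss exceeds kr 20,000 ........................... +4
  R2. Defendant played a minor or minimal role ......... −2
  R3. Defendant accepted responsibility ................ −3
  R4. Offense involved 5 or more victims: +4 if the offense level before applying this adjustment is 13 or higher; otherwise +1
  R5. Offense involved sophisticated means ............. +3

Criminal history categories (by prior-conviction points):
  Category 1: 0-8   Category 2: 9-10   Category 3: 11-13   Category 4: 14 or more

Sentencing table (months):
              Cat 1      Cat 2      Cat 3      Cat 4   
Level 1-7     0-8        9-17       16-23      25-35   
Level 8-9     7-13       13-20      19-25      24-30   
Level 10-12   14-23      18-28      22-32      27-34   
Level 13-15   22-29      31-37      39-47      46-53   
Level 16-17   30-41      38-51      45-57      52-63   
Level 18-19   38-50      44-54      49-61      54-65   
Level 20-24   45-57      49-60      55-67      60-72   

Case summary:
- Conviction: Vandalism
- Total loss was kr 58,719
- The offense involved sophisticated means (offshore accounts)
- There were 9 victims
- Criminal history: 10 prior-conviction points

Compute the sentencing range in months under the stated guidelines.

Base offense level for vandalism: 2.
R1 applies: 2 + 4 = 6.
R4 applies (level before this adjustment is 6 < 13, so +1): 6 + 1 = 7.
R5 applies: 7 + 3 = 10.
Final offense level: 10.
Criminal history: 10 prior points → Category 2 (9-10).
Level 10 falls in the 10-12 band.
Grid: Level 10-12 × Category 2 = 18-28 months.

18-28 months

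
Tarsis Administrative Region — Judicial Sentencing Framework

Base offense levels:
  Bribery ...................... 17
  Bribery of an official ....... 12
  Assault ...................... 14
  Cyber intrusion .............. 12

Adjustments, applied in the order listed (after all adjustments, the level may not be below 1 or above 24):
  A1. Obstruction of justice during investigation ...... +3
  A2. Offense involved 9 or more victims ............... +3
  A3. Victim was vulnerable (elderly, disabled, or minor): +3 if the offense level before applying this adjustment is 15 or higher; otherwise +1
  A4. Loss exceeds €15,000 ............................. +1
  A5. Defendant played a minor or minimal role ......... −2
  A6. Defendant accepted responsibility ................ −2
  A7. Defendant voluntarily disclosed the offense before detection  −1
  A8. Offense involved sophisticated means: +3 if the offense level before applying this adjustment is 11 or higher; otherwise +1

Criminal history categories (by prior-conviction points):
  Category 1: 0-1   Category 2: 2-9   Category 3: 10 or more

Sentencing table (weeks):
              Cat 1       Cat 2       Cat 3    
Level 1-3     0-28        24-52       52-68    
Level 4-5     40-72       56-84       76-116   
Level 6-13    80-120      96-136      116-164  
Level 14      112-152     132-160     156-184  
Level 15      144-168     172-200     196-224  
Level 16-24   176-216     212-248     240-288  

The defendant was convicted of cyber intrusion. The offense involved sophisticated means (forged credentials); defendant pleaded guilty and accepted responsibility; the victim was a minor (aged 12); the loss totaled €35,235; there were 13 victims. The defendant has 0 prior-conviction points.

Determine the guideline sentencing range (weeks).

176-216 weeks

Base offense level for cyber intrusion: 12.
A2 applies: 12 + 3 = 15.
A3 applies (level before this adjustment is 15 ≥ 15, so +3): 15 + 3 = 18.
A4 applies: 18 + 1 = 19.
A6 applies: 19 − 2 = 17.
A7 does not apply.
A8 applies (level before this adjustment is 17 ≥ 11, so +3): 17 + 3 = 20.
Final offense level: 20.
Criminal history: 0 prior points → Category 1 (0-1).
Level 20 falls in the 16-24 band.
Grid: Level 16-24 × Category 1 = 176-216 weeks.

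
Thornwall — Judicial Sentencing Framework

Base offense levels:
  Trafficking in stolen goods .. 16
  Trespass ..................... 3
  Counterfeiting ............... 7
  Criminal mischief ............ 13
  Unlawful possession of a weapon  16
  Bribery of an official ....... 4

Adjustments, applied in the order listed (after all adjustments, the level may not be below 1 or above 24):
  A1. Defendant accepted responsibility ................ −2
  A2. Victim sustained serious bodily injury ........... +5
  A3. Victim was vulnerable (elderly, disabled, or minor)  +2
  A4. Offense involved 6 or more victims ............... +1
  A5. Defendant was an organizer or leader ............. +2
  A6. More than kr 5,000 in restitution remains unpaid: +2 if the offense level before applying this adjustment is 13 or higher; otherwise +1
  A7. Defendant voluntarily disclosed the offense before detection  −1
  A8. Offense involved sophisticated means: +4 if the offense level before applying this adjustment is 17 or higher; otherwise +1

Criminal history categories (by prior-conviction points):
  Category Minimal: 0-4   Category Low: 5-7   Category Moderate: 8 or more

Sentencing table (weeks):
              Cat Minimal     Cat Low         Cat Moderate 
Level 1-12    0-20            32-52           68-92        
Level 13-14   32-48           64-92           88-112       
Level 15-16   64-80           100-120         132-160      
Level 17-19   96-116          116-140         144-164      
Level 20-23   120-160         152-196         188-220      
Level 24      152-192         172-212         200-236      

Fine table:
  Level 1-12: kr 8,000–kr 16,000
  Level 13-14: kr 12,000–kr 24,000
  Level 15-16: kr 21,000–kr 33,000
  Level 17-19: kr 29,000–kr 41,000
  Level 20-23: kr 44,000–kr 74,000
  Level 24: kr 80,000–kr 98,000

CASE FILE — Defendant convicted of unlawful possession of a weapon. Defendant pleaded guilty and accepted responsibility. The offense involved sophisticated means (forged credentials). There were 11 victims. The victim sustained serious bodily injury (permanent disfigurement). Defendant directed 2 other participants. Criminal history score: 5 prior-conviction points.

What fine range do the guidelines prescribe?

kr 80,000–kr 98,000

Base offense level for unlawful possession of a weapon: 16.
A1 applies: 16 − 2 = 14.
A2 applies: 14 + 5 = 19.
A3 does not apply.
A4 applies: 19 + 1 = 20.
A5 applies: 20 + 2 = 22.
A7 does not apply.
A8 applies (level before this adjustment is 22 ≥ 17, so +4): 22 + 4 = 26.
Level 26 exceeds the maximum of 24; capped at 24.
Final offense level: 24.
Level 24 falls in the 24 band.
Fine table: Level 24 → kr 80,000–kr 98,000.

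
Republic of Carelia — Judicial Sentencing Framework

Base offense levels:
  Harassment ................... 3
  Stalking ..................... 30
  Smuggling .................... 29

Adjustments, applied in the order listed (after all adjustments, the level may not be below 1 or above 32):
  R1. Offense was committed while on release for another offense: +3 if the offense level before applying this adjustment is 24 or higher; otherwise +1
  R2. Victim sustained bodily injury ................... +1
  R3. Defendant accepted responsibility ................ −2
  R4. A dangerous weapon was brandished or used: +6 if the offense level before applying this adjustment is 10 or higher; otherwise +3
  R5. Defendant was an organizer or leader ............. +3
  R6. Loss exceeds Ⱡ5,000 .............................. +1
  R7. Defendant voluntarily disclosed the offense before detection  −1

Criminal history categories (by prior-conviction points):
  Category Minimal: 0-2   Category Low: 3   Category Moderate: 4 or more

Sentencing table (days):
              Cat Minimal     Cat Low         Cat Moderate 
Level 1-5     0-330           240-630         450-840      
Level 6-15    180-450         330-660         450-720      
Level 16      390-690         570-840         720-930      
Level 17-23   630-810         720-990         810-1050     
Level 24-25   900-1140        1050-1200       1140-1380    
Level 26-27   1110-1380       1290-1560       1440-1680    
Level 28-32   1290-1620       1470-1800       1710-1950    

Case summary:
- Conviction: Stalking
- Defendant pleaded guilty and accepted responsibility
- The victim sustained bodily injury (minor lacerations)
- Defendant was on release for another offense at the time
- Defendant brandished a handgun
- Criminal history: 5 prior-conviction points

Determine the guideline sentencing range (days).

Base offense level for stalking: 30.
R1 applies (level before this adjustment is 30 ≥ 24, so +3): 30 + 3 = 33.
R2 applies: 33 + 1 = 34.
R3 applies: 34 − 2 = 32.
R4 applies (level before this adjustment is 32 ≥ 10, so +6): 32 + 6 = 38.
R7 does not apply.
Level 38 exceeds the maximum of 32; capped at 32.
Final offense level: 32.
Criminal history: 5 prior points → Category Moderate (4+).
Level 32 falls in the 28-32 band.
Grid: Level 28-32 × Category Moderate = 1710-1950 days.

1710-1950 days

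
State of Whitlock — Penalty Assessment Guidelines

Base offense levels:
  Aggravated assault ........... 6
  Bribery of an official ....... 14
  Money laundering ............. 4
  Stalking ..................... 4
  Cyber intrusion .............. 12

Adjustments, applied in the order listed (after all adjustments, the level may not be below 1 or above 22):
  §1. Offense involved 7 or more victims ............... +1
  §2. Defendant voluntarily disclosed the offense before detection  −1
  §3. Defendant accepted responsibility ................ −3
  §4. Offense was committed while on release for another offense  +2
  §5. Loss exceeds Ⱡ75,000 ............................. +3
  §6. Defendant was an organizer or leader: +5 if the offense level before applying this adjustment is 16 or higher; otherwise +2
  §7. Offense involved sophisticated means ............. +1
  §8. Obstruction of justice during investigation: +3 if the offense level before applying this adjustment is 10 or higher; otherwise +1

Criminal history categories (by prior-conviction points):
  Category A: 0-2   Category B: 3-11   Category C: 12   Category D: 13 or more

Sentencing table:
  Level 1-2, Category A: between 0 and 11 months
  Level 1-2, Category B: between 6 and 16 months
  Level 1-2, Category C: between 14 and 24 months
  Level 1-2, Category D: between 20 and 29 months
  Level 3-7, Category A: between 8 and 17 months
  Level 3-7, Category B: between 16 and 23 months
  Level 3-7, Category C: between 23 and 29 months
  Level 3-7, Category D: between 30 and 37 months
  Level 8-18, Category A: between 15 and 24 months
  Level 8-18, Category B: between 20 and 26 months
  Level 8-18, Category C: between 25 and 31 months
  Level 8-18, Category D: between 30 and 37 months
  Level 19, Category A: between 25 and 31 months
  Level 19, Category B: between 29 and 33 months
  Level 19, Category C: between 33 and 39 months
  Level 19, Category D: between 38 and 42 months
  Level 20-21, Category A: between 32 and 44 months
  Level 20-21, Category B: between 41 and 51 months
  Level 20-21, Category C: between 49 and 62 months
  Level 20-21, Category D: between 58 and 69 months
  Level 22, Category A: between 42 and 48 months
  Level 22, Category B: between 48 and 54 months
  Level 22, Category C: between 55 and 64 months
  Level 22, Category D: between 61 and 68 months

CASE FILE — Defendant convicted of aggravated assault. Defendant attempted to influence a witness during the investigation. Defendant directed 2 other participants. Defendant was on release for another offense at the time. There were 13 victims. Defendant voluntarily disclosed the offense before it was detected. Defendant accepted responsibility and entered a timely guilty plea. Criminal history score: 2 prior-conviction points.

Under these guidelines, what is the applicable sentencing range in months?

Base offense level for aggravated assault: 6.
§1 applies: 6 + 1 = 7.
§2 applies: 7 − 1 = 6.
§3 applies: 6 − 3 = 3.
§4 applies: 3 + 2 = 5.
§6 applies (level before this adjustment is 5 < 16, so +2): 5 + 2 = 7.
§8 applies (level before this adjustment is 7 < 10, so +1): 7 + 1 = 8.
Final offense level: 8.
Criminal history: 2 prior points → Category A (0-2).
Level 8 falls in the 8-18 band.
Grid: Level 8-18 × Category A = 15-24 months.

15-24 months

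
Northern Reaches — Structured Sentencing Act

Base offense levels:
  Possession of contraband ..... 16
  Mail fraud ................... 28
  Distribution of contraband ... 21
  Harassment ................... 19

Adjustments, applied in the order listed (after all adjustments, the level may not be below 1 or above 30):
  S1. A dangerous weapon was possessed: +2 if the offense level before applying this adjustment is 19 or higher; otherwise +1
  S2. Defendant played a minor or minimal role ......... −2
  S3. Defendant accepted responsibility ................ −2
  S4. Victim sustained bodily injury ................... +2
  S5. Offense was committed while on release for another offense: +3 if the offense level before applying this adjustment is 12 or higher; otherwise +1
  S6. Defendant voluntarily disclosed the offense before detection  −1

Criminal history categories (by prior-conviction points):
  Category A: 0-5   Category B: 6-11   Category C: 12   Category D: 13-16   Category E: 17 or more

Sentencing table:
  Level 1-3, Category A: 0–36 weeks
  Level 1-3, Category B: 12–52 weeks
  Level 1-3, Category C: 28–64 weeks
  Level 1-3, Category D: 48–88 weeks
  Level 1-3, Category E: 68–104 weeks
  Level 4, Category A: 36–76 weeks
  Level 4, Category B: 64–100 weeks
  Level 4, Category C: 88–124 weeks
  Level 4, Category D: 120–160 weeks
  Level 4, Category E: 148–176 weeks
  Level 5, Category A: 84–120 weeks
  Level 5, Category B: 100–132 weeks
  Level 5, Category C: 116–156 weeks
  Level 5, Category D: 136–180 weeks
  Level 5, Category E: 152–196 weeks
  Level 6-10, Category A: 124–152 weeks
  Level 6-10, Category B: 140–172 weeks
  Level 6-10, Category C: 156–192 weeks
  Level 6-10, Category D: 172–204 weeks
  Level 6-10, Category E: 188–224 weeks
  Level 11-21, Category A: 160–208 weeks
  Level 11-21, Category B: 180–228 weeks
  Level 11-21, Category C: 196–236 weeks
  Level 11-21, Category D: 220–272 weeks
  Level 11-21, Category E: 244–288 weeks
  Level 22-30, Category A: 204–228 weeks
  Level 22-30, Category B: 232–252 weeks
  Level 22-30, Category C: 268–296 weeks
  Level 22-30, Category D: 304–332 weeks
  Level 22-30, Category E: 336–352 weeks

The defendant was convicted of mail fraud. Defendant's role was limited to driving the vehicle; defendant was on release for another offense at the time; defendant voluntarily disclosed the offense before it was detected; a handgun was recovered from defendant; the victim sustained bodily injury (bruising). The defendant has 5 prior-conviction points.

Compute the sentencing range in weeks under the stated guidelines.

Base offense level for mail fraud: 28.
S1 applies (level before this adjustment is 28 ≥ 19, so +2): 28 + 2 = 30.
S2 applies: 30 − 2 = 28.
S4 applies: 28 + 2 = 30.
S5 applies (level before this adjustment is 30 ≥ 12, so +3): 30 + 3 = 33.
S6 applies: 33 − 1 = 32.
Level 32 exceeds the maximum of 30; capped at 30.
Final offense level: 30.
Criminal history: 5 prior points → Category A (0-5).
Level 30 falls in the 22-30 band.
Grid: Level 22-30 × Category A = 204-228 weeks.

204-228 weeks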